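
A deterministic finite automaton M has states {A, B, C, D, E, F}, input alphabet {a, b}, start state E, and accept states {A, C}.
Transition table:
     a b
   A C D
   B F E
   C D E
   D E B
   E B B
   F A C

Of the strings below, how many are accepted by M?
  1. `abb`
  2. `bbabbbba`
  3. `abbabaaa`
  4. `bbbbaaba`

0

`abb`: rejected
`bbabbbba`: rejected
`abbabaaa`: rejected
`bbbbaaba`: rejected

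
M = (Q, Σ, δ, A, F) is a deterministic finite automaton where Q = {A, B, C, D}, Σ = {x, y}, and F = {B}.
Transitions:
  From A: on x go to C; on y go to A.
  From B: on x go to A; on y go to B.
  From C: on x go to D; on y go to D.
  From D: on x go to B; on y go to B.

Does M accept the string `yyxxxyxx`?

rejected

A --y--> A
A --y--> A
A --x--> C
C --x--> D
D --x--> B
B --y--> B
B --x--> A
A --x--> C
End in state C, which is not an accepting state.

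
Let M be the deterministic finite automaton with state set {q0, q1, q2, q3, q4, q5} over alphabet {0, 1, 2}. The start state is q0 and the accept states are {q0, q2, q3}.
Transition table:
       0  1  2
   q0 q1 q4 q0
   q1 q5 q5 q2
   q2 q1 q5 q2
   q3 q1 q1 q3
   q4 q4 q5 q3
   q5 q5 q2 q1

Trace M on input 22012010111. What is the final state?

q0 --2--> q0
q0 --2--> q0
q0 --0--> q1
q1 --1--> q5
q5 --2--> q1
q1 --0--> q5
q5 --1--> q2
q2 --0--> q1
q1 --1--> q5
q5 --1--> q2
q2 --1--> q5

q5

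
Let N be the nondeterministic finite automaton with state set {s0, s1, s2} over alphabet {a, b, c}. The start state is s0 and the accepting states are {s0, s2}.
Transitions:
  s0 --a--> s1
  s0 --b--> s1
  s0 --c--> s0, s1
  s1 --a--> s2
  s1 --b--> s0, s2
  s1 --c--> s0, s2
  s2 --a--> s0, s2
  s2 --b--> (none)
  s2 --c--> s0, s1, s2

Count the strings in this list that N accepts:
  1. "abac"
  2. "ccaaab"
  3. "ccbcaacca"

"abac": accepted
"ccaaab": accepted
"ccbcaacca": accepted

3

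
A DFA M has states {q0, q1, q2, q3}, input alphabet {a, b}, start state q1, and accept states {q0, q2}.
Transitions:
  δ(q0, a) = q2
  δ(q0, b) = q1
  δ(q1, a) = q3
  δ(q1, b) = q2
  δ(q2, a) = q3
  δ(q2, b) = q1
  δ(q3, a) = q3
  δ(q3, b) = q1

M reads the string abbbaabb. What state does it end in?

q1 --a--> q3
q3 --b--> q1
q1 --b--> q2
q2 --b--> q1
q1 --a--> q3
q3 --a--> q3
q3 --b--> q1
q1 --b--> q2

q2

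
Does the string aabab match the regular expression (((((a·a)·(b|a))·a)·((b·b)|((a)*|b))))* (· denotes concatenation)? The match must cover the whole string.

Split into 1 piece aabab; each matches ((((a·a)·(b|a))·a)·((b·b)|((a)*|b))).

yes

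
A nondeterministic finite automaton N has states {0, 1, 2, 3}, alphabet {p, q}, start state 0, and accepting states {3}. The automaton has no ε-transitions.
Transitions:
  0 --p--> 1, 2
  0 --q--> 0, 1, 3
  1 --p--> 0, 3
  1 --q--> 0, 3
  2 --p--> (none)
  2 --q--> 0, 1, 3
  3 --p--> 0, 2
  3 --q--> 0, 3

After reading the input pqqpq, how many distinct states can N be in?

3

Start: {0}
read p: {1, 2}
read q: {0, 1, 3}
read q: {0, 1, 3}
read p: {0, 1, 2, 3}
read q: {0, 1, 3}
Final reachable set {0, 1, 3} has 3 states.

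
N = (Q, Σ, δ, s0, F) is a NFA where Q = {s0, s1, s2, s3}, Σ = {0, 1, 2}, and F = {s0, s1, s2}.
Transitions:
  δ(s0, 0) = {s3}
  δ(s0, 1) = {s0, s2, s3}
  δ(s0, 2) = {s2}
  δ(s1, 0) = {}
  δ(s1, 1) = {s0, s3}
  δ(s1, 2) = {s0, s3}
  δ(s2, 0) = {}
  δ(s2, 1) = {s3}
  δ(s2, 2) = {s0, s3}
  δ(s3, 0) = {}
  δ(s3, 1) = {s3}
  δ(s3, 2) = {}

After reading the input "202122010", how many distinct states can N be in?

Start: {s0}
read 2: {s2}
read 0: {}
The reachable set is empty and stays empty for the remaining 7 symbols.
Final reachable set {} has 0 states.

0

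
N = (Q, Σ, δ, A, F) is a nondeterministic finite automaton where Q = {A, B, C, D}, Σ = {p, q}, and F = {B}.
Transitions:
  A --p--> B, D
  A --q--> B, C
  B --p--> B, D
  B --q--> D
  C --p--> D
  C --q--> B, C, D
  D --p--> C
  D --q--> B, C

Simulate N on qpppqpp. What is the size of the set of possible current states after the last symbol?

Start: {A}
read q: {B, C}
read p: {B, D}
read p: {B, C, D}
read p: {B, C, D}
read q: {B, C, D}
read p: {B, C, D}
read p: {B, C, D}
Final reachable set {B, C, D} has 3 states.

3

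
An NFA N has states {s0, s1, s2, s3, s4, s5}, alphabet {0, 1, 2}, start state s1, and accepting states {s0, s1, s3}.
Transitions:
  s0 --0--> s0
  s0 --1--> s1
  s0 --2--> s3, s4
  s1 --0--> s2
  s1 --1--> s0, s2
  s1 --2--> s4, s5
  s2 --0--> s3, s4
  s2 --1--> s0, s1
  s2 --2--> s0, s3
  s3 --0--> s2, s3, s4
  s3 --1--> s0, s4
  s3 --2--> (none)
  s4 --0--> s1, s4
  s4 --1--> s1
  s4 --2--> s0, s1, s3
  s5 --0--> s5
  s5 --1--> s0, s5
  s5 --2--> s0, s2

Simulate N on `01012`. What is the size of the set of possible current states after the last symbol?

3

Start: {s1}
read 0: {s2}
read 1: {s0, s1}
read 0: {s0, s2}
read 1: {s0, s1}
read 2: {s3, s4, s5}
Final reachable set {s3, s4, s5} has 3 states.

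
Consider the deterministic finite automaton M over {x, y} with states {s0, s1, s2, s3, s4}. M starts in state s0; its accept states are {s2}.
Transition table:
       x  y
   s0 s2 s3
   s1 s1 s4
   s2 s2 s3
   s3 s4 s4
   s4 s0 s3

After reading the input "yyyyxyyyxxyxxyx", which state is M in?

s0 --y--> s3
s3 --y--> s4
s4 --y--> s3
s3 --y--> s4
s4 --x--> s0
s0 --y--> s3
s3 --y--> s4
s4 --y--> s3
s3 --x--> s4
s4 --x--> s0
s0 --y--> s3
s3 --x--> s4
s4 --x--> s0
s0 --y--> s3
s3 --x--> s4

s4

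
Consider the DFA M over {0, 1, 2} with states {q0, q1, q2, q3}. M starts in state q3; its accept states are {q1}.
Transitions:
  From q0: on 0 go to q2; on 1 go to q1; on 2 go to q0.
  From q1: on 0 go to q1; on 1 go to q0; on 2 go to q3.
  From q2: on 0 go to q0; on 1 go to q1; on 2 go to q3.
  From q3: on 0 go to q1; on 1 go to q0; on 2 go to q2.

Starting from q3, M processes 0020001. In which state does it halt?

q3 --0--> q1
q1 --0--> q1
q1 --2--> q3
q3 --0--> q1
q1 --0--> q1
q1 --0--> q1
q1 --1--> q0

q0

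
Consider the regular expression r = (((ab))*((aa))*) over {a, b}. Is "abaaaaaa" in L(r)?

yes

Split as ab·aaaaaa: ((ab))* matches ab and ((aa))* matches aaaaaa.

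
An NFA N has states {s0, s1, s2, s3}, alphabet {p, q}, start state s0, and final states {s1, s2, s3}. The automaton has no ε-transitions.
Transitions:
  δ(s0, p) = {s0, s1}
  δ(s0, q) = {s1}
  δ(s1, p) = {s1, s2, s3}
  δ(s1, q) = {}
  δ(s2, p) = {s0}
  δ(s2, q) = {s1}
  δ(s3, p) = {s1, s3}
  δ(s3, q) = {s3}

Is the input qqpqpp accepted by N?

rejected

Start: {s0}
read q: {s1}
read q: {}
The reachable set is empty and stays empty for the remaining 4 symbols.
Reachable ∩ accepting = {} — empty.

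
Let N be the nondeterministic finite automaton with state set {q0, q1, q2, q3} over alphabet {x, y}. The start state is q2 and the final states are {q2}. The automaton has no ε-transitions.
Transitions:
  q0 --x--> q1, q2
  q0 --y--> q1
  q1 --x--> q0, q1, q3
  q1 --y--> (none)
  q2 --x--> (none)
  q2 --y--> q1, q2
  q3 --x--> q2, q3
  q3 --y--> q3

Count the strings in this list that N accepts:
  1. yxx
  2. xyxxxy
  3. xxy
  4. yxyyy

yxx: accepted
xyxxxy: rejected
xxy: rejected
yxyyy: rejected

1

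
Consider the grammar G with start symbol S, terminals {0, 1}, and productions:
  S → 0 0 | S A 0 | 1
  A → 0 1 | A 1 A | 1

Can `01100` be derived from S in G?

no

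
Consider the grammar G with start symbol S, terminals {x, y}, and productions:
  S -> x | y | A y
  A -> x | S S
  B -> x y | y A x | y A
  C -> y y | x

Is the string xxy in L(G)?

yes

S ⇒ Ay ⇒ SSy ⇒ xSy ⇒ xxy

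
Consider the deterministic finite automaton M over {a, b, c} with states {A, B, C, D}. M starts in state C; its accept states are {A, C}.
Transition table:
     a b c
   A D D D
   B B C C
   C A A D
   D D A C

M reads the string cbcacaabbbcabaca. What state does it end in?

C --c--> D
D --b--> A
A --c--> D
D --a--> D
D --c--> C
C --a--> A
A --a--> D
D --b--> A
A --b--> D
D --b--> A
A --c--> D
D --a--> D
D --b--> A
A --a--> D
D --c--> C
C --a--> A

A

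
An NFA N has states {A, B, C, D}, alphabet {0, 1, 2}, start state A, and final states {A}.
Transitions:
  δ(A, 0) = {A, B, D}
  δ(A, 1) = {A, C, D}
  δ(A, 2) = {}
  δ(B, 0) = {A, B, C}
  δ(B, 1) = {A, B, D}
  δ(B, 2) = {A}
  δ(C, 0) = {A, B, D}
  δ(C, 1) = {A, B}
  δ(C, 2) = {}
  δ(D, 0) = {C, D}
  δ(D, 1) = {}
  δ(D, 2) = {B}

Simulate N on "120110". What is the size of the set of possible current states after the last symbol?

Start: {A}
read 1: {A, C, D}
read 2: {B}
read 0: {A, B, C}
read 1: {A, B, C, D}
read 1: {A, B, C, D}
read 0: {A, B, C, D}
Final reachable set {A, B, C, D} has 4 states.

4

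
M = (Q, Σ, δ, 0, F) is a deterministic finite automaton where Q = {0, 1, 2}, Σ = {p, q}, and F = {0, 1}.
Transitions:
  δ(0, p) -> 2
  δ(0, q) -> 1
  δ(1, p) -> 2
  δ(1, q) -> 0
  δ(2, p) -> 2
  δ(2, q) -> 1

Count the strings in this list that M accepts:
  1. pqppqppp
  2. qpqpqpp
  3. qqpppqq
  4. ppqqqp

1

pqppqppp: rejected
qpqpqpp: rejected
qqpppqq: accepted
ppqqqp: rejected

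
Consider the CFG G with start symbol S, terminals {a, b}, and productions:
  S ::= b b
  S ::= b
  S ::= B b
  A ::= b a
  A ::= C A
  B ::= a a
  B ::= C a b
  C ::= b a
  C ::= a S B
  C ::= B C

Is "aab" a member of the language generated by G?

S ⇒ Bb ⇒ aab

yes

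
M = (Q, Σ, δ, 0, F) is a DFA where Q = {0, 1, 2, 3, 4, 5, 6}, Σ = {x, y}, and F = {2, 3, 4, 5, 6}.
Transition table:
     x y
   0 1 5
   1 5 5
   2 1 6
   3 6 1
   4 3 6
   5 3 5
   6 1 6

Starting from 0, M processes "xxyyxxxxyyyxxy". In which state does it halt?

0 --x--> 1
1 --x--> 5
5 --y--> 5
5 --y--> 5
5 --x--> 3
3 --x--> 6
6 --x--> 1
1 --x--> 5
5 --y--> 5
5 --y--> 5
5 --y--> 5
5 --x--> 3
3 --x--> 6
6 --y--> 6

6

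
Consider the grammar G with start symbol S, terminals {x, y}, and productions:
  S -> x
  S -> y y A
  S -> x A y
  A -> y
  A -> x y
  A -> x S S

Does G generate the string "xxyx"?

no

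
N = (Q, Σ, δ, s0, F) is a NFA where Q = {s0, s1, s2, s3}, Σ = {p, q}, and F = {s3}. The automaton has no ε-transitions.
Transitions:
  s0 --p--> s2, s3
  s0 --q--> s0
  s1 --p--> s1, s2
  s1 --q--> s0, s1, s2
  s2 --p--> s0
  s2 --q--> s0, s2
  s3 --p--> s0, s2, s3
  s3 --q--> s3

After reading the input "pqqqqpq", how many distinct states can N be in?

Start: {s0}
read p: {s2, s3}
read q: {s0, s2, s3}
read q: {s0, s2, s3}
read q: {s0, s2, s3}
read q: {s0, s2, s3}
read p: {s0, s2, s3}
read q: {s0, s2, s3}
Final reachable set {s0, s2, s3} has 3 states.

3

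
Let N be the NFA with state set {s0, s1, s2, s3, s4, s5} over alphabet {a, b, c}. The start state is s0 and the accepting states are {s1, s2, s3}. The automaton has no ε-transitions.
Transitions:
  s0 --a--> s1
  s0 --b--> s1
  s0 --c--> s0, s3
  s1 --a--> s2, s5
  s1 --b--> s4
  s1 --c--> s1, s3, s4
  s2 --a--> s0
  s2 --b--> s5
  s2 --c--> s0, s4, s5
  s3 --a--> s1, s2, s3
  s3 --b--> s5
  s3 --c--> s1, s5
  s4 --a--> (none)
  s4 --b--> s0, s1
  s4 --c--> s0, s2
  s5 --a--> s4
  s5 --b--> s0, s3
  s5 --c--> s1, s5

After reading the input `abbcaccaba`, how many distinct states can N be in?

Start: {s0}
read a: {s1}
read b: {s4}
read b: {s0, s1}
read c: {s0, s1, s3, s4}
read a: {s1, s2, s3, s5}
read c: {s0, s1, s3, s4, s5}
read c: {s0, s1, s2, s3, s4, s5}
read a: {s0, s1, s2, s3, s4, s5}
read b: {s0, s1, s3, s4, s5}
read a: {s1, s2, s3, s4, s5}
Final reachable set {s1, s2, s3, s4, s5} has 5 states.

5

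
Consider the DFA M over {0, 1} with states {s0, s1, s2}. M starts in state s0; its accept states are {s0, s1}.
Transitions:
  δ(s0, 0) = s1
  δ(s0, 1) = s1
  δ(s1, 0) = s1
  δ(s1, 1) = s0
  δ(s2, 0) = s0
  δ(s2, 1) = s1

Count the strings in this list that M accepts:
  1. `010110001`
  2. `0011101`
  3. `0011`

`010110001`: accepted
`0011101`: accepted
`0011`: accepted

3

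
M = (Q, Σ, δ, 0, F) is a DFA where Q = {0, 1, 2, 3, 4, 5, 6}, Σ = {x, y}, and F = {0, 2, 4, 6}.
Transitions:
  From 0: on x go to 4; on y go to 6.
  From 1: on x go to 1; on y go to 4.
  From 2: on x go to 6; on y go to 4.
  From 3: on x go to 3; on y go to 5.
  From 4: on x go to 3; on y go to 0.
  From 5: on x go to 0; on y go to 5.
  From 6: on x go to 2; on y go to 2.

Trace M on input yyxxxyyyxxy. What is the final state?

0 --y--> 6
6 --y--> 2
2 --x--> 6
6 --x--> 2
2 --x--> 6
6 --y--> 2
2 --y--> 4
4 --y--> 0
0 --x--> 4
4 --x--> 3
3 --y--> 5

5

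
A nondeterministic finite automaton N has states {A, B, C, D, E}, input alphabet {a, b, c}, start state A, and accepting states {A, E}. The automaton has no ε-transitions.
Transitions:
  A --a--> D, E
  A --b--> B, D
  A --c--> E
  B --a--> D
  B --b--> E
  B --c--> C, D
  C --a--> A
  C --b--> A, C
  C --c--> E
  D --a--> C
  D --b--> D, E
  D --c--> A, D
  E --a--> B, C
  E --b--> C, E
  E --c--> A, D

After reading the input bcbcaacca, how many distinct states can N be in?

Start: {A}
read b: {B, D}
read c: {A, C, D}
read b: {A, B, C, D, E}
read c: {A, C, D, E}
read a: {A, B, C, D, E}
read a: {A, B, C, D, E}
read c: {A, C, D, E}
read c: {A, D, E}
read a: {B, C, D, E}
Final reachable set {B, C, D, E} has 4 states.

4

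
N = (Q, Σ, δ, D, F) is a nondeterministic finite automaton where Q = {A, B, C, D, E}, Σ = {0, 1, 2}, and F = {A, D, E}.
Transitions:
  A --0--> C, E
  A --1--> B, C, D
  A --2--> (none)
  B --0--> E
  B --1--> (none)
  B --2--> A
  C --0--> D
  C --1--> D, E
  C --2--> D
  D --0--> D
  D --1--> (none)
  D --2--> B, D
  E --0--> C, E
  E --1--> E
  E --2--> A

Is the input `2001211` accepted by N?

Start: {D}
read 2: {B, D}
read 0: {D, E}
read 0: {C, D, E}
read 1: {D, E}
read 2: {A, B, D}
read 1: {B, C, D}
read 1: {D, E}
Reachable ∩ accepting = {D, E} — nonempty.

accepted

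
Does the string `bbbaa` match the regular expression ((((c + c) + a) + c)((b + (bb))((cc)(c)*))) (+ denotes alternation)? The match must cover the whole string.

no

No split of bbbaa into u·v has (((c+c)+a)+c) matching u and ((b+(bb))((cc)(c)*)) matching v.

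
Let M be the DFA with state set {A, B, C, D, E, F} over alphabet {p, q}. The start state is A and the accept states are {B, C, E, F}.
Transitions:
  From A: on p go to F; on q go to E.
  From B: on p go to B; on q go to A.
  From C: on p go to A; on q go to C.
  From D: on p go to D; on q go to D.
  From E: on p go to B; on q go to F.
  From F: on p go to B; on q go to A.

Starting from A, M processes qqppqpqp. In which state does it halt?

A --q--> E
E --q--> F
F --p--> B
B --p--> B
B --q--> A
A --p--> F
F --q--> A
A --p--> F

F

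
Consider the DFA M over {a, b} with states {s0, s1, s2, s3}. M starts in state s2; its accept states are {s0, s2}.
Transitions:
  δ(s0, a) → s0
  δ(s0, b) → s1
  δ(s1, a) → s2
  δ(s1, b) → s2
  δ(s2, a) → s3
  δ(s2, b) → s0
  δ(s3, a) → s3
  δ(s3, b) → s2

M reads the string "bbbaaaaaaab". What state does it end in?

s2 --b--> s0
s0 --b--> s1
s1 --b--> s2
s2 --a--> s3
s3 --a--> s3
s3 --a--> s3
s3 --a--> s3
s3 --a--> s3
s3 --a--> s3
s3 --a--> s3
s3 --b--> s2

s2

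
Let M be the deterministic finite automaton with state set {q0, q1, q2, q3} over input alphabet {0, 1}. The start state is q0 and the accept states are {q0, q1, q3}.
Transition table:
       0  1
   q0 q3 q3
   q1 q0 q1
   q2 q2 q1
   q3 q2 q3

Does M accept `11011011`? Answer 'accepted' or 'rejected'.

q0 --1--> q3
q3 --1--> q3
q3 --0--> q2
q2 --1--> q1
q1 --1--> q1
q1 --0--> q0
q0 --1--> q3
q3 --1--> q3
End in state q3, which is an accepting state.

accepted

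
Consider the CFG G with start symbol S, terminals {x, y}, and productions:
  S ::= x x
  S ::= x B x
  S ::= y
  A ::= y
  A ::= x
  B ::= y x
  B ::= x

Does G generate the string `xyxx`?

yes

S ⇒ xBx ⇒ xyxx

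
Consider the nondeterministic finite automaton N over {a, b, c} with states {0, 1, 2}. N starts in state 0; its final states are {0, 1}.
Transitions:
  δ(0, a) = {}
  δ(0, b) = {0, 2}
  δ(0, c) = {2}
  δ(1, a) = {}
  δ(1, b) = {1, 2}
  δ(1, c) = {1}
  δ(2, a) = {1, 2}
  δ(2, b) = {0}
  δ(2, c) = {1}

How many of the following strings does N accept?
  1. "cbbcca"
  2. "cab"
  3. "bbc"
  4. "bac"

"cbbcca": rejected
"cab": accepted
"bbc": accepted
"bac": accepted

3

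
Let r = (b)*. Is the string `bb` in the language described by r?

yes

Split into 2 pieces b · b; each matches b.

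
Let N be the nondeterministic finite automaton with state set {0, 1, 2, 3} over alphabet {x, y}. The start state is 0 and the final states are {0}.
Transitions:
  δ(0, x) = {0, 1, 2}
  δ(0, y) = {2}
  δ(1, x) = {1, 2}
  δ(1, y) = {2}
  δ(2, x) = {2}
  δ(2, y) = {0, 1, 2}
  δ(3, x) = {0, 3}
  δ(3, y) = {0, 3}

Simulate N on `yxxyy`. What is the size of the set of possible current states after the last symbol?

3

Start: {0}
read y: {2}
read x: {2}
read x: {2}
read y: {0, 1, 2}
read y: {0, 1, 2}
Final reachable set {0, 1, 2} has 3 states.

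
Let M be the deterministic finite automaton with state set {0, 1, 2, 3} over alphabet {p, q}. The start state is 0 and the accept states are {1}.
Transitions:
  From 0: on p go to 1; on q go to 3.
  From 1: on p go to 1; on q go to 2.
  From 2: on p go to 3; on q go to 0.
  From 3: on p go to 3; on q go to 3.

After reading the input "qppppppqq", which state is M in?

3

0 --q--> 3
3 --p--> 3
3 --p--> 3
3 --p--> 3
3 --p--> 3
3 --p--> 3
3 --p--> 3
3 --q--> 3
3 --q--> 3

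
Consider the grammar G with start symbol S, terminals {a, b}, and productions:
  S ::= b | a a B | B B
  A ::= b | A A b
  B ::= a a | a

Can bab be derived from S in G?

no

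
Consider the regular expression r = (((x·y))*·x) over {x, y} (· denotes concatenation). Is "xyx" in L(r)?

Split as xy·x: ((x·y))* matches xy and x matches x.

yes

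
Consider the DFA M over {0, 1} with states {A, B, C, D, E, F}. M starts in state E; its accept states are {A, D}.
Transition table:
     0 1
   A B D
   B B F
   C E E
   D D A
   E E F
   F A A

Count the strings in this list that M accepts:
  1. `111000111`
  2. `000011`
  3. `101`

`111000111`: accepted
`000011`: accepted
`101`: accepted

3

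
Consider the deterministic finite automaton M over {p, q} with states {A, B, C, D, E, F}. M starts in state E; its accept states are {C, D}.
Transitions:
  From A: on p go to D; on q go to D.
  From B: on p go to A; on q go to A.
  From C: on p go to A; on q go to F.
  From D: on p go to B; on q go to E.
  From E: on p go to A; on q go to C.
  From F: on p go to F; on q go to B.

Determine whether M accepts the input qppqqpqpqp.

E --q--> C
C --p--> A
A --p--> D
D --q--> E
E --q--> C
C --p--> A
A --q--> D
D --p--> B
B --q--> A
A --p--> D
End in state D, which is an accepting state.

accepted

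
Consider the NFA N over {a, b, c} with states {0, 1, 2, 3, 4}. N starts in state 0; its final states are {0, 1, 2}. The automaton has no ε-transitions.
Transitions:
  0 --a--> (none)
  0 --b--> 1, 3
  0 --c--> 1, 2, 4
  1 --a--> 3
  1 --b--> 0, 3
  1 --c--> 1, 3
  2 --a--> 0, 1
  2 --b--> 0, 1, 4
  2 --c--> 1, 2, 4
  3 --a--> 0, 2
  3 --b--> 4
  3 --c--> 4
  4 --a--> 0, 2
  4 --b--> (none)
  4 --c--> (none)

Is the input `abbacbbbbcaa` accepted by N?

rejected

Start: {0}
read a: {}
The reachable set is empty and stays empty for the remaining 11 symbols.
Reachable ∩ accepting = {} — empty.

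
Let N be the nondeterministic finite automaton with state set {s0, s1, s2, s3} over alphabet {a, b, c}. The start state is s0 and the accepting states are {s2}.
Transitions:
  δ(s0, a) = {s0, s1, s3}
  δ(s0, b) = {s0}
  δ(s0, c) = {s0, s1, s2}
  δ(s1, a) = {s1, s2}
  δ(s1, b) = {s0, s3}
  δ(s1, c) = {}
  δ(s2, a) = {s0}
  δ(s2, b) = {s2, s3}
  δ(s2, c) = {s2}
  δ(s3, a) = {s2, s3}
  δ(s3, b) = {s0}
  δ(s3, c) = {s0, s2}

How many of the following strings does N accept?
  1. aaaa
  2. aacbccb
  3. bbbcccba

3

aaaa: accepted
aacbccb: accepted
bbbcccba: accepted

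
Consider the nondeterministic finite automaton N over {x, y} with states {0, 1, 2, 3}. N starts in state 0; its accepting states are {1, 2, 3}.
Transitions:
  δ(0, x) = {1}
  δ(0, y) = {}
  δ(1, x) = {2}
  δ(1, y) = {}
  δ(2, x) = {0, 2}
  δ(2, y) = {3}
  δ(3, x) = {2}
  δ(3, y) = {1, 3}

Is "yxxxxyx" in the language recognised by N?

Start: {0}
read y: {}
The reachable set is empty and stays empty for the remaining 6 symbols.
Reachable ∩ accepting = {} — empty.

rejected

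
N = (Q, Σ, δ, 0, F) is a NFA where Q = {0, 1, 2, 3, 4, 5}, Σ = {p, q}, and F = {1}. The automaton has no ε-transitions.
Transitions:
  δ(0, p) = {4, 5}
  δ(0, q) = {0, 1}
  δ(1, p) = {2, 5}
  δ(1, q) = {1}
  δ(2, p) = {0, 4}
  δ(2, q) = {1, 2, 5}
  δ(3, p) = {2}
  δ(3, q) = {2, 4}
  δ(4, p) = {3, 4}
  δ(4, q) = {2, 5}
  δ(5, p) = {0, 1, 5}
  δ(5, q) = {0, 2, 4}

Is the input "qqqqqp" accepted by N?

Start: {0}
read q: {0, 1}
read q: {0, 1}
read q: {0, 1}
read q: {0, 1}
read q: {0, 1}
read p: {2, 4, 5}
Reachable ∩ accepting = {} — empty.

rejected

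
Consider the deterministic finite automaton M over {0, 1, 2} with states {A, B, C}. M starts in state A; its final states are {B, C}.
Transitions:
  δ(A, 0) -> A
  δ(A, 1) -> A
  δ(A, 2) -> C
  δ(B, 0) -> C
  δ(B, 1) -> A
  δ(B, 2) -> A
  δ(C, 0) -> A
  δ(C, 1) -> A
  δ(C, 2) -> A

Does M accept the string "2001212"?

accepted

A --2--> C
C --0--> A
A --0--> A
A --1--> A
A --2--> C
C --1--> A
A --2--> C
End in state C, which is an accepting state.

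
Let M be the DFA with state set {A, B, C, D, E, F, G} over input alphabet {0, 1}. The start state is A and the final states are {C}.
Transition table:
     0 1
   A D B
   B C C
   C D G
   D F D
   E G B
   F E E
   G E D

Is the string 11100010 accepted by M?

accepted

A --1--> B
B --1--> C
C --1--> G
G --0--> E
E --0--> G
G --0--> E
E --1--> B
B --0--> C
End in state C, which is an accepting state.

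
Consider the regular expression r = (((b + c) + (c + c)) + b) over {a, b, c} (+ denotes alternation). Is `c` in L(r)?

The left alternative ((b+c)+(c+c)) matches c.

yes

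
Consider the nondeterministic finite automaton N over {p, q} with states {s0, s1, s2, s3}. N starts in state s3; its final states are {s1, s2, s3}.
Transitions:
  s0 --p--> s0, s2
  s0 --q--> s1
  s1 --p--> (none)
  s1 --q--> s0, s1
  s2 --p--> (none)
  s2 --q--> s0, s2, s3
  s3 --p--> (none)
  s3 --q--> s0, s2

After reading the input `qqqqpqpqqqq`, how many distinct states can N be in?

Start: {s3}
read q: {s0, s2}
read q: {s0, s1, s2, s3}
read q: {s0, s1, s2, s3}
read q: {s0, s1, s2, s3}
read p: {s0, s2}
read q: {s0, s1, s2, s3}
read p: {s0, s2}
read q: {s0, s1, s2, s3}
read q: {s0, s1, s2, s3}
read q: {s0, s1, s2, s3}
read q: {s0, s1, s2, s3}
Final reachable set {s0, s1, s2, s3} has 4 states.

4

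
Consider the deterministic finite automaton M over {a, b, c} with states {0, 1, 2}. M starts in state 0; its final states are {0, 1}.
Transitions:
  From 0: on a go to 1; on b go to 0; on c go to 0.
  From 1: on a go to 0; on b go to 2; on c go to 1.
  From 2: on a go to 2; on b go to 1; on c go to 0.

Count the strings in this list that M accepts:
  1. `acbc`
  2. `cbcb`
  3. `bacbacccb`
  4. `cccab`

3

`acbc`: accepted
`cbcb`: accepted
`bacbacccb`: accepted
`cccab`: rejected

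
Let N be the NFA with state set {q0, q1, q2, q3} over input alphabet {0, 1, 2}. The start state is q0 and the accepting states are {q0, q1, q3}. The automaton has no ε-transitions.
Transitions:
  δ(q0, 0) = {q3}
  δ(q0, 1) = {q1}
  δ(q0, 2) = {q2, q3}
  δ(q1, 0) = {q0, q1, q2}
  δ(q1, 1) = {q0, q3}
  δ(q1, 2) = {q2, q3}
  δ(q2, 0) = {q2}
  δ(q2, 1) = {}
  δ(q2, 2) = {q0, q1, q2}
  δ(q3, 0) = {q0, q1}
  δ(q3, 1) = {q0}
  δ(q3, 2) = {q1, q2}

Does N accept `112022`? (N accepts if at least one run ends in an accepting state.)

accepted

Start: {q0}
read 1: {q1}
read 1: {q0, q3}
read 2: {q1, q2, q3}
read 0: {q0, q1, q2}
read 2: {q0, q1, q2, q3}
read 2: {q0, q1, q2, q3}
Reachable ∩ accepting = {q0, q1, q3} — nonempty.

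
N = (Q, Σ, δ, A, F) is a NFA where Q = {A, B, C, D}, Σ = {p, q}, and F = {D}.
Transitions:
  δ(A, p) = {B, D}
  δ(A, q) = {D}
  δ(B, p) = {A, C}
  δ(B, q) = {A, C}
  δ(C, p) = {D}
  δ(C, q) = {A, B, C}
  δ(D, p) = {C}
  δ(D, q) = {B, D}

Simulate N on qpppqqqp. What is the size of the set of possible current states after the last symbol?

Start: {A}
read q: {D}
read p: {C}
read p: {D}
read p: {C}
read q: {A, B, C}
read q: {A, B, C, D}
read q: {A, B, C, D}
read p: {A, B, C, D}
Final reachable set {A, B, C, D} has 4 states.

4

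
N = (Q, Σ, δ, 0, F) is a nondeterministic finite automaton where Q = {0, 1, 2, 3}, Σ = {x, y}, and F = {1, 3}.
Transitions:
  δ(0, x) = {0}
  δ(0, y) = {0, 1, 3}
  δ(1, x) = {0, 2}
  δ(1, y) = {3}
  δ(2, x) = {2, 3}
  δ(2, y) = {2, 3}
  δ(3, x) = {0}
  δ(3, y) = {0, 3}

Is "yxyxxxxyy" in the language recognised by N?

accepted

Start: {0}
read y: {0, 1, 3}
read x: {0, 2}
read y: {0, 1, 2, 3}
read x: {0, 2, 3}
read x: {0, 2, 3}
read x: {0, 2, 3}
read x: {0, 2, 3}
read y: {0, 1, 2, 3}
read y: {0, 1, 2, 3}
Reachable ∩ accepting = {1, 3} — nonempty.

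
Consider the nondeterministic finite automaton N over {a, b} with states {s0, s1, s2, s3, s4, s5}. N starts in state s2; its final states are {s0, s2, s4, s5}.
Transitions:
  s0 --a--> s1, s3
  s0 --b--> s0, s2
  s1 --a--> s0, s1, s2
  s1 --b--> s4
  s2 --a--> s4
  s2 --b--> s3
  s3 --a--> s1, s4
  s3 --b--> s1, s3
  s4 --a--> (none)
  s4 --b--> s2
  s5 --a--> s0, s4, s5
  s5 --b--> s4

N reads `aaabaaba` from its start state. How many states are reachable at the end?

0

Start: {s2}
read a: {s4}
read a: {}
The reachable set is empty and stays empty for the remaining 6 symbols.
Final reachable set {} has 0 states.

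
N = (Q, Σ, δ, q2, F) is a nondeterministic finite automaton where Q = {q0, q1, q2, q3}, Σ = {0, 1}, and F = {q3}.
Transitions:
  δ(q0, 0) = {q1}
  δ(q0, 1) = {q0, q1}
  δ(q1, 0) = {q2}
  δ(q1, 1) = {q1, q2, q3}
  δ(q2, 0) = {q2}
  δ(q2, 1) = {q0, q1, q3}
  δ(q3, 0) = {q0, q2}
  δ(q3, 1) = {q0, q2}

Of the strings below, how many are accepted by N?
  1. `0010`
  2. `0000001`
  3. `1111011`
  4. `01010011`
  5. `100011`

`0010`: rejected
`0000001`: accepted
`1111011`: accepted
`01010011`: accepted
`100011`: accepted

4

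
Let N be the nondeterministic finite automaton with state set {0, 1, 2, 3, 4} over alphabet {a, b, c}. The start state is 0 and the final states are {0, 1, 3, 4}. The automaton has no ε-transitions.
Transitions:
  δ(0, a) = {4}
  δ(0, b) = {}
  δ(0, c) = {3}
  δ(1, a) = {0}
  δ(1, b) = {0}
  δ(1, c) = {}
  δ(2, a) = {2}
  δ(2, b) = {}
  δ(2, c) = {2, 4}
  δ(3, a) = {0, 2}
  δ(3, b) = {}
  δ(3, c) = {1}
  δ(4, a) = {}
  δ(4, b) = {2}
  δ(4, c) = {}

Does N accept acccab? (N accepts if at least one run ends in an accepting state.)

Start: {0}
read a: {4}
read c: {}
The reachable set is empty and stays empty for the remaining 4 symbols.
Reachable ∩ accepting = {} — empty.

rejected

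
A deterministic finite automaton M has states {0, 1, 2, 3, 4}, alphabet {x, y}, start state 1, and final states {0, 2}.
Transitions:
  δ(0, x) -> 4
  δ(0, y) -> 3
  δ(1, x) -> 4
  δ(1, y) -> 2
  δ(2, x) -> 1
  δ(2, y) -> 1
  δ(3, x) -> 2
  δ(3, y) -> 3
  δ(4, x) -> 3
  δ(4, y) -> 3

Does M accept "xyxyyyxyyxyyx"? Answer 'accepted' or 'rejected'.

rejected

1 --x--> 4
4 --y--> 3
3 --x--> 2
2 --y--> 1
1 --y--> 2
2 --y--> 1
1 --x--> 4
4 --y--> 3
3 --y--> 3
3 --x--> 2
2 --y--> 1
1 --y--> 2
2 --x--> 1
End in state 1, which is not an accepting state.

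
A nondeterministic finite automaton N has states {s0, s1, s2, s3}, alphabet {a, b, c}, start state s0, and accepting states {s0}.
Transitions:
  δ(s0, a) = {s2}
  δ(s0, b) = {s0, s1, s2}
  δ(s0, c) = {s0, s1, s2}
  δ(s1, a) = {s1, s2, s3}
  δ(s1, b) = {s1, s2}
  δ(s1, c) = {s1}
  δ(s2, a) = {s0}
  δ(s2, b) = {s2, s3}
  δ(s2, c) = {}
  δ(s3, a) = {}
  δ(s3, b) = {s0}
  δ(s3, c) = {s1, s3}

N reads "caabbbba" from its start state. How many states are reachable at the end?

Start: {s0}
read c: {s0, s1, s2}
read a: {s0, s1, s2, s3}
read a: {s0, s1, s2, s3}
read b: {s0, s1, s2, s3}
read b: {s0, s1, s2, s3}
read b: {s0, s1, s2, s3}
read b: {s0, s1, s2, s3}
read a: {s0, s1, s2, s3}
Final reachable set {s0, s1, s2, s3} has 4 states.

4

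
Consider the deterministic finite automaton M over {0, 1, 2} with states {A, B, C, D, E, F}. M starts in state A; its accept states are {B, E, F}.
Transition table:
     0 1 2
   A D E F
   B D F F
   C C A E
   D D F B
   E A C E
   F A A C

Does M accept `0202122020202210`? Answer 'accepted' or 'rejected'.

rejected

A --0--> D
D --2--> B
B --0--> D
D --2--> B
B --1--> F
F --2--> C
C --2--> E
E --0--> A
A --2--> F
F --0--> A
A --2--> F
F --0--> A
A --2--> F
F --2--> C
C --1--> A
A --0--> D
End in state D, which is not an accepting state.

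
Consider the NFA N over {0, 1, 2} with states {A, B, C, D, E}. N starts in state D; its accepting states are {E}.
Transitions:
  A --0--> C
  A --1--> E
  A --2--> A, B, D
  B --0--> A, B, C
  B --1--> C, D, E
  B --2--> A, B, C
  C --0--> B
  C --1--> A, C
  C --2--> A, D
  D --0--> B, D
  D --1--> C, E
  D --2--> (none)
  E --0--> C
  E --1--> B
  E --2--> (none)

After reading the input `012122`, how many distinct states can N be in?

3

Start: {D}
read 0: {B, D}
read 1: {C, D, E}
read 2: {A, D}
read 1: {C, E}
read 2: {A, D}
read 2: {A, B, D}
Final reachable set {A, B, D} has 3 states.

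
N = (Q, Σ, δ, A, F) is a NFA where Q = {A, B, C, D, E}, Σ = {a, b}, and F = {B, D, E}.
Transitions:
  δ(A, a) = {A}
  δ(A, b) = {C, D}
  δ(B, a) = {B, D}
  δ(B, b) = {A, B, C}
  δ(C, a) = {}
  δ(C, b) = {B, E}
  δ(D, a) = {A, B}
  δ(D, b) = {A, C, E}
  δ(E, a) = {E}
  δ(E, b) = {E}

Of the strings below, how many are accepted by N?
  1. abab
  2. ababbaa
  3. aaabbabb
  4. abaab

4

abab: accepted
ababbaa: accepted
aaabbabb: accepted
abaab: accepted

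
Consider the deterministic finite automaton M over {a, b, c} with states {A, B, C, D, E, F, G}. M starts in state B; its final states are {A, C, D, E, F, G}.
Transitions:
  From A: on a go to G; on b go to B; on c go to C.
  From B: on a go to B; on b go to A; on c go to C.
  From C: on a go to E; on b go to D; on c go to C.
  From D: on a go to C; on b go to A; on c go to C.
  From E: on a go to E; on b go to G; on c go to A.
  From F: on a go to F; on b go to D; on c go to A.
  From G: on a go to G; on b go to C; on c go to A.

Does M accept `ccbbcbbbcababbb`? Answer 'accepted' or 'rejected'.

B --c--> C
C --c--> C
C --b--> D
D --b--> A
A --c--> C
C --b--> D
D --b--> A
A --b--> B
B --c--> C
C --a--> E
E --b--> G
G --a--> G
G --b--> C
C --b--> D
D --b--> A
End in state A, which is an accepting state.

accepted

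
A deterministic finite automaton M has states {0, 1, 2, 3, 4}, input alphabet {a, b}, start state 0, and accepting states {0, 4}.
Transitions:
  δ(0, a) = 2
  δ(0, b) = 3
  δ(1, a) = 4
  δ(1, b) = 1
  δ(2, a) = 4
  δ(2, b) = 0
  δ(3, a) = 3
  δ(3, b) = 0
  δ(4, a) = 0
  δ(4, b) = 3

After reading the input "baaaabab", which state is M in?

0 --b--> 3
3 --a--> 3
3 --a--> 3
3 --a--> 3
3 --a--> 3
3 --b--> 0
0 --a--> 2
2 --b--> 0

0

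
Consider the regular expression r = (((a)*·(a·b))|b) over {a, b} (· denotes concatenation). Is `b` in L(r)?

yes

The right alternative b matches b.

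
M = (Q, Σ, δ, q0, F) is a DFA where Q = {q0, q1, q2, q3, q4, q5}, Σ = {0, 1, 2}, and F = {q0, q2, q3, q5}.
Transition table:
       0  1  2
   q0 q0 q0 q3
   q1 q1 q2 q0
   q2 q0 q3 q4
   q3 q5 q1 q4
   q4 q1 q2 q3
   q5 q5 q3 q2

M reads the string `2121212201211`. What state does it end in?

q0 --2--> q3
q3 --1--> q1
q1 --2--> q0
q0 --1--> q0
q0 --2--> q3
q3 --1--> q1
q1 --2--> q0
q0 --2--> q3
q3 --0--> q5
q5 --1--> q3
q3 --2--> q4
q4 --1--> q2
q2 --1--> q3

q3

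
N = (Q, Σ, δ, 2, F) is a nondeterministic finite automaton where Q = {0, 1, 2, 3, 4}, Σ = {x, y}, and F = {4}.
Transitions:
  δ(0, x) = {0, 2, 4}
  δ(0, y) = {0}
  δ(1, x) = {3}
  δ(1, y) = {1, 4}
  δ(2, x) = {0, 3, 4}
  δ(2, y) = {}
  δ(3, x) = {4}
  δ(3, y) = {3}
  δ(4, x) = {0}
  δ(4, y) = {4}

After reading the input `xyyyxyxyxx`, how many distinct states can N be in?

4

Start: {2}
read x: {0, 3, 4}
read y: {0, 3, 4}
read y: {0, 3, 4}
read y: {0, 3, 4}
read x: {0, 2, 4}
read y: {0, 4}
read x: {0, 2, 4}
read y: {0, 4}
read x: {0, 2, 4}
read x: {0, 2, 3, 4}
Final reachable set {0, 2, 3, 4} has 4 states.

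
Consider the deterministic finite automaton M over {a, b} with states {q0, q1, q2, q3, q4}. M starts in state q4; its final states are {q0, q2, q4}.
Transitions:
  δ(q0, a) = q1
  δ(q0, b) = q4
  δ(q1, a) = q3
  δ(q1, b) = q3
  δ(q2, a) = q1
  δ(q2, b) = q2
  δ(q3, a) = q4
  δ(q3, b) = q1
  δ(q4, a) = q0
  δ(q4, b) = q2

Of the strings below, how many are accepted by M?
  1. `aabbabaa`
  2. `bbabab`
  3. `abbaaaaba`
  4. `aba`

4

`aabbabaa`: accepted
`bbabab`: accepted
`abbaaaaba`: accepted
`aba`: accepted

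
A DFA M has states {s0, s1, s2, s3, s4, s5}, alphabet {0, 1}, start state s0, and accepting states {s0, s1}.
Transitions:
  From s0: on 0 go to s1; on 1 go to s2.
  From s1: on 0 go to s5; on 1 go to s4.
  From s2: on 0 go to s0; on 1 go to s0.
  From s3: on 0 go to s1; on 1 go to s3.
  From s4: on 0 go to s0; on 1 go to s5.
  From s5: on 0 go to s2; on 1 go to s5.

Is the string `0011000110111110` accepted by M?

s0 --0--> s1
s1 --0--> s5
s5 --1--> s5
s5 --1--> s5
s5 --0--> s2
s2 --0--> s0
s0 --0--> s1
s1 --1--> s4
s4 --1--> s5
s5 --0--> s2
s2 --1--> s0
s0 --1--> s2
s2 --1--> s0
s0 --1--> s2
s2 --1--> s0
s0 --0--> s1
End in state s1, which is an accepting state.

accepted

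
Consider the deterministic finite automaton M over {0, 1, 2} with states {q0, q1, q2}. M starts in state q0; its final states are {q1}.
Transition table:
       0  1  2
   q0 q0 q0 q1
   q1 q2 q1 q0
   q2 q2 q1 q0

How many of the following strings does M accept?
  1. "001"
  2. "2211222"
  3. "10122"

"001": rejected
"2211222": accepted
"10122": rejected

1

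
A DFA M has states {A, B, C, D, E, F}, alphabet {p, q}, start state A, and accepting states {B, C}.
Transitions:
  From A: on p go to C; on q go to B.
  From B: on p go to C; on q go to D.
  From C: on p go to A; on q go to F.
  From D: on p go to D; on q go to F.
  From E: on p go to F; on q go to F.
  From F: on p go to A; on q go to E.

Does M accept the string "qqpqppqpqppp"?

accepted

A --q--> B
B --q--> D
D --p--> D
D --q--> F
F --p--> A
A --p--> C
C --q--> F
F --p--> A
A --q--> B
B --p--> C
C --p--> A
A --p--> C
End in state C, which is an accepting state.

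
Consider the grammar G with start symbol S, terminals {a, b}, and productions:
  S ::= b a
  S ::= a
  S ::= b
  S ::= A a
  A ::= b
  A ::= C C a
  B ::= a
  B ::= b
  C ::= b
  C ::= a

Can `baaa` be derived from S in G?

yes

S ⇒ Aa ⇒ CCaa ⇒ bCaa ⇒ baaa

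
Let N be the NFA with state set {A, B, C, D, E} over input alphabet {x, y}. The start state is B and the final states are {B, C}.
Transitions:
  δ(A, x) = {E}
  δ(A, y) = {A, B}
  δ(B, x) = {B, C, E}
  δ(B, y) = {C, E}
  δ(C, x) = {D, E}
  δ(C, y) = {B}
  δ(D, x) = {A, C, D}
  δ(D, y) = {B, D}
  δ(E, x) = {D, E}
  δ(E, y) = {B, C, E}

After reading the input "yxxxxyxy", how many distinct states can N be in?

Start: {B}
read y: {C, E}
read x: {D, E}
read x: {A, C, D, E}
read x: {A, C, D, E}
read x: {A, C, D, E}
read y: {A, B, C, D, E}
read x: {A, B, C, D, E}
read y: {A, B, C, D, E}
Final reachable set {A, B, C, D, E} has 5 states.

5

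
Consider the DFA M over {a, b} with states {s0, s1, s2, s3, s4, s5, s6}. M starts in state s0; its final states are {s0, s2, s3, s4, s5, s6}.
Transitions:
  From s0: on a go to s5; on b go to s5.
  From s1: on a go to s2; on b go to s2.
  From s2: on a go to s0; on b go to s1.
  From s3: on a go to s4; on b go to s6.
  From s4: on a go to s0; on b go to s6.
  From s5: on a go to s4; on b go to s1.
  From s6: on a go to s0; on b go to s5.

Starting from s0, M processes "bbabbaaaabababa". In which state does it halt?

s0 --b--> s5
s5 --b--> s1
s1 --a--> s2
s2 --b--> s1
s1 --b--> s2
s2 --a--> s0
s0 --a--> s5
s5 --a--> s4
s4 --a--> s0
s0 --b--> s5
s5 --a--> s4
s4 --b--> s6
s6 --a--> s0
s0 --b--> s5
s5 --a--> s4

s4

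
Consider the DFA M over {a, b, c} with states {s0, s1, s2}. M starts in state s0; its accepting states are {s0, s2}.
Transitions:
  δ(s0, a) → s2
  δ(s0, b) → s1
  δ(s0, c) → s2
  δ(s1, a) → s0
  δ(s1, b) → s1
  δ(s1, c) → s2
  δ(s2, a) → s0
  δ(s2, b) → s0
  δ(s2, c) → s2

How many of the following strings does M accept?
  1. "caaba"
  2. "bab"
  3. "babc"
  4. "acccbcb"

"caaba": accepted
"bab": rejected
"babc": accepted
"acccbcb": accepted

3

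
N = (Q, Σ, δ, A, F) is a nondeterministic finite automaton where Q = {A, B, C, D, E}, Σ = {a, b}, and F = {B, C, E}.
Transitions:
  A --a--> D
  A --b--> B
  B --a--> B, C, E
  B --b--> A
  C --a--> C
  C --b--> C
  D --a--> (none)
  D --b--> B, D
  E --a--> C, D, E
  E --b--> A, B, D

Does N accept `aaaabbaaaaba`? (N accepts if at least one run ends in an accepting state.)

rejected

Start: {A}
read a: {D}
read a: {}
The reachable set is empty and stays empty for the remaining 10 symbols.
Reachable ∩ accepting = {} — empty.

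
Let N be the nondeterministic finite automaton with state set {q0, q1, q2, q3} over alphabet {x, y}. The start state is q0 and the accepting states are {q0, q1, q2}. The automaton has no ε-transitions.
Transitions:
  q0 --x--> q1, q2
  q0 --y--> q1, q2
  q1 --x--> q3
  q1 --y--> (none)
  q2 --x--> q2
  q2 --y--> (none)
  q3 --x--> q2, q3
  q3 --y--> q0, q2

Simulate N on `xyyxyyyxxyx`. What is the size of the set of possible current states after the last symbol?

0

Start: {q0}
read x: {q1, q2}
read y: {}
The reachable set is empty and stays empty for the remaining 9 symbols.
Final reachable set {} has 0 states.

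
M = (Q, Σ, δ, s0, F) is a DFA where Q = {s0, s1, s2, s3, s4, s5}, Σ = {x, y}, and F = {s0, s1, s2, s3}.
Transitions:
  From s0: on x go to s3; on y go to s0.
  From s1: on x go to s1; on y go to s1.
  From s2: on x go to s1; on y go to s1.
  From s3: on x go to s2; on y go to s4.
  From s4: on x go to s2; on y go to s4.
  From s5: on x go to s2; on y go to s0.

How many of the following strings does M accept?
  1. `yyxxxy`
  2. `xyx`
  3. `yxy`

`yyxxxy`: accepted
`xyx`: accepted
`yxy`: rejected

2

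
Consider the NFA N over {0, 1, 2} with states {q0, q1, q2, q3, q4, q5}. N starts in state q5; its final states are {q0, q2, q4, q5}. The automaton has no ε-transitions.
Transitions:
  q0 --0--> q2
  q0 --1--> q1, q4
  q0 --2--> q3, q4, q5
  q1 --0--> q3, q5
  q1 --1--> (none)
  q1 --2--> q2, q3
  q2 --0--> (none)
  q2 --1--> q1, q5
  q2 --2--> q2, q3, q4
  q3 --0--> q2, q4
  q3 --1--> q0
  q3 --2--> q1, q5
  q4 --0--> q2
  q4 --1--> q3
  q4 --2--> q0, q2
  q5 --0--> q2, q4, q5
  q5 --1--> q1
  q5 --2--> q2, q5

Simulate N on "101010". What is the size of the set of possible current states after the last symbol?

Start: {q5}
read 1: {q1}
read 0: {q3, q5}
read 1: {q0, q1}
read 0: {q2, q3, q5}
read 1: {q0, q1, q5}
read 0: {q2, q3, q4, q5}
Final reachable set {q2, q3, q4, q5} has 4 states.

4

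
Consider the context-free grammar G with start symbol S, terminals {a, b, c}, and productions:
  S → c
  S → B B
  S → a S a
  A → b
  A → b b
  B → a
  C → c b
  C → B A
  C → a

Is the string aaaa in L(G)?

yes

S ⇒ aSa ⇒ aBBa ⇒ aaBa ⇒ aaaa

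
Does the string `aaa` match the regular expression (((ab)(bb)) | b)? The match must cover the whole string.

Neither ((ab)(bb)) nor b matches aaa.

no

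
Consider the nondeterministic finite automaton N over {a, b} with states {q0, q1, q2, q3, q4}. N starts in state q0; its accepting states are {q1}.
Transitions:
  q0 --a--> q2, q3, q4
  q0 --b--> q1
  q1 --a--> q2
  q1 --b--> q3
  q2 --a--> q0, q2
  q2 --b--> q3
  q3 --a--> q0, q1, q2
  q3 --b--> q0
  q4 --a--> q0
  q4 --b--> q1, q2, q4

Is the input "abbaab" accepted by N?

accepted

Start: {q0}
read a: {q2, q3, q4}
read b: {q0, q1, q2, q3, q4}
read b: {q0, q1, q2, q3, q4}
read a: {q0, q1, q2, q3, q4}
read a: {q0, q1, q2, q3, q4}
read b: {q0, q1, q2, q3, q4}
Reachable ∩ accepting = {q1} — nonempty.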